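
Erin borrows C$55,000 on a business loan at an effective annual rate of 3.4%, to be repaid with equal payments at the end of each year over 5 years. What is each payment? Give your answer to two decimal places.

C$12,147.00

Annuity-PV factor = 4.527868; PMT = 55000 / 4.527868 = 12,146.9971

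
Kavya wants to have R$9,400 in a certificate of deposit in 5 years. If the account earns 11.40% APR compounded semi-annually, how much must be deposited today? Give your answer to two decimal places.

R$5,399.80

i = 0.114/2 = 0.057 per half-year; n = 5·2 = 10.
PV = 9,400 / (1 + 0.057)^10 = 9,400 / 1.740804 = 5,399.8038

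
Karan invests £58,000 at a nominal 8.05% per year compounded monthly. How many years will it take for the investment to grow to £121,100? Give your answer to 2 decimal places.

Periodic rate i = 0.0805/12 = 0.00670833.
n = ln(121100/58000) / ln(1+0.00670833) = ln(2.08793) / 0.006686 = 110.1078 months
= 110.1078/12 years

9.18 years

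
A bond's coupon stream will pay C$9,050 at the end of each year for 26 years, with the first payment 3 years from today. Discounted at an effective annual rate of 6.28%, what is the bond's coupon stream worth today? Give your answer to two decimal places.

PV at t=2 (ordinary 26-year annuity): 9050 × a(26|0.0628) = 9050 × 12.655431 = 114,531.6463
PV₀ = 114,531.6463 / (1+0.0628)^2 = 114,531.6463 / 1.129544 = 101,396.3710

C$101,396.37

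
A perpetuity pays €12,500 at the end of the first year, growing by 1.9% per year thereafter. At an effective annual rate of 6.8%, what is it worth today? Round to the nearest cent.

€255,102.04

PV = PMT / (i − g) = 12500 / (0.068 − 0.019) = 12500 / 0.049000 = 255,102.0408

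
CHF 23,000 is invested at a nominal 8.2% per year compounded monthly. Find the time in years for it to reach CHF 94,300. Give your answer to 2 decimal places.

17.27 years

Periodic rate i = 0.082/12 = 0.00683333.
(1+i)^n = 94300/23000 = 4.10000, so n = ln 4.10000 / ln 1.00683 = 207.1906 months
= 207.1906/12 years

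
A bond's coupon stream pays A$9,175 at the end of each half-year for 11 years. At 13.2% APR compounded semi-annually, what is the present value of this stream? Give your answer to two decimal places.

Periodic rate i = 0.132/2 = 0.066; n = 11 × 2 = 22 periods.
Annuity factor a(22|0.066) = 11.437894; PV = 9175 × 11.437894 = 104,942.6802

A$104,942.68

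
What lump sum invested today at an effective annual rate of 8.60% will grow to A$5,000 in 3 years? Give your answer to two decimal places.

Discount factor = (1+0.086)^(−3) = 0.780747; PV = 5,000 × 0.780747 = 3,903.7368

A$3,903.74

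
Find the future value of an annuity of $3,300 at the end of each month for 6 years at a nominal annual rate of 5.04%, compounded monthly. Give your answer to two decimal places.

$276,764.52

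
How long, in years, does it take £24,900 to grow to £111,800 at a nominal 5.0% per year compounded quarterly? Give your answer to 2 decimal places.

30.22 years

Periodic rate i = 0.05/4 = 0.0125.
n = ln(111800/24900) / ln(1+0.0125) = ln(4.48996) / 0.012423 = 120.8969 quarters
= 120.8969/4 years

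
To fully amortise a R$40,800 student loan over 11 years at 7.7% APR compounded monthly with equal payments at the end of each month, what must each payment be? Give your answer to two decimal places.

R$459.19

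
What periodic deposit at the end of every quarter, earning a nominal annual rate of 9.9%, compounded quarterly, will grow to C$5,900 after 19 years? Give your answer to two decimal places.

i = 0.099/4 = 0.02475 per quarter; n = 19·4 = 76.
PMT = 5900 / ( [(1+0.02475)^76 − 1] / 0.02475 ) = 5900 / 218.648138 = 26.9840

C$26.98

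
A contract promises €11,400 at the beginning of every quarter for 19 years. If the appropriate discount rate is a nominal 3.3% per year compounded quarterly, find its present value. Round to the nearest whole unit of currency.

€647,055

i = 0.033/4 = 0.00825 per quarter; n = 19·4 = 76.
PV = 11400 × [1 − (1+0.00825)^(−76)] / 0.00825 × (1+i) = 11400 × 56.759243 = 647,055.3675
(Beginning-of-period payments → annuity-due factor ×(1+i).)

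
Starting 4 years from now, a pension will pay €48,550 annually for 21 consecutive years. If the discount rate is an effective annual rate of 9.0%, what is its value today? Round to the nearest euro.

PV at t=3 (ordinary 21-year annuity): 48550 × a(21|0.09) = 48550 × 9.292244 = 451,138.4332
PV₀ = 451,138.4332 / (1+0.09)^3 = 451,138.4332 / 1.295029 = 348,361.6454

€348,362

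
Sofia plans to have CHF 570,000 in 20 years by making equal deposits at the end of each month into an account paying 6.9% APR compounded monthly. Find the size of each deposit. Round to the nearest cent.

CHF 1,107.55

Periodic rate i = 0.069/12 = 0.00575; n = 20 × 12 = 240 periods.
FV-annuity factor = 514.647375; PMT = 570000 / 514.647375 = 1,107.5545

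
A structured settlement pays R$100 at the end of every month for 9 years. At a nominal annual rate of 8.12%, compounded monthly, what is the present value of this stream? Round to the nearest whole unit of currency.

R$7,645

i = 0.0812/12 = 0.00676667 per month; n = 9·12 = 108.
PV = 100 × [1 − (1+0.00676667)^(−108)] / 0.00676667 = 100 × 76.446751 = 7,644.6751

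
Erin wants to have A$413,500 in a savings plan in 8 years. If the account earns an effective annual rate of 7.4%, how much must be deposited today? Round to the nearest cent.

Discount factor = (1+0.074)^(−8) = 0.564892; PV = 413,500 × 0.564892 = 233,583.0167

A$233,583.02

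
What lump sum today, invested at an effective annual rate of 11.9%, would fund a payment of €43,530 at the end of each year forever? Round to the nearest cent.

€365,798.32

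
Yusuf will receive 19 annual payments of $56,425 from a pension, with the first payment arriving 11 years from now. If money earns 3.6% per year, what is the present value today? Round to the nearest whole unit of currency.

Value one period before first payment (t=10): 56425 × [1 − (1+0.036)^(−19)] / 0.036 = 56425 × 13.591706 = 766,912.0230
PV₀ = 766,912.0230 / (1+0.036)^10 = 766,912.0230 / 1.424287 = 538,453.2371

$538,453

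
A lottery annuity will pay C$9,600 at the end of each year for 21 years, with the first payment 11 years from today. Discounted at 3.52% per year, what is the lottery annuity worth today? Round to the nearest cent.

C$99,647.92

PV at t=10 (ordinary 21-year annuity): 9600 × a(21|0.0352) = 9600 × 14.670322 = 140,835.0948
PV₀ = 140,835.0948 / (1+0.0352)^10 = 140,835.0948 / 1.413327 = 99,647.9244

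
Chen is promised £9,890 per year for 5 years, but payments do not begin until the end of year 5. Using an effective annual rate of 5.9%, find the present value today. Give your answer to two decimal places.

£33,213.96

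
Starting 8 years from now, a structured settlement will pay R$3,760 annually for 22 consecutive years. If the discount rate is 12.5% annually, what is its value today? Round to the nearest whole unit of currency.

R$12,201

PV at t=7 (ordinary 22-year annuity): 3760 × a(22|0.125) = 3760 × 7.400575 = 27,826.1639
PV₀ = 27,826.1639 / (1+0.125)^7 = 27,826.1639 / 2.280697 = 12,200.7262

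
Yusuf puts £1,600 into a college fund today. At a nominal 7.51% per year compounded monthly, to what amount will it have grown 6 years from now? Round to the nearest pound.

i = 0.0751/12 = 0.00625833 per month; n = 6·12 = 72.
FV = 1,600 × (1 + 0.00625833)^72 = 2,507.2825

£2,507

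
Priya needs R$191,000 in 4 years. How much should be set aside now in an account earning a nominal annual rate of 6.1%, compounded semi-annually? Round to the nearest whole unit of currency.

i = 0.061/2 = 0.0305 per half-year; n = 4·2 = 8.
Discount factor = (1+0.0305)^(−8) = 0.786350; PV = 191,000 × 0.786350 = 150,192.8984

R$150,193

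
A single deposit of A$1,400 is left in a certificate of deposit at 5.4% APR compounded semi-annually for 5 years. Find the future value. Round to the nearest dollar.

Periodic rate i = 0.054/2 = 0.027; n = 5 × 2 = 10 periods.
FV = 1,400 × (1 + 0.027)^10 = 1,827.3952

A$1,827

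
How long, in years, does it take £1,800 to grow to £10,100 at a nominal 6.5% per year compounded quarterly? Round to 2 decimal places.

26.75 years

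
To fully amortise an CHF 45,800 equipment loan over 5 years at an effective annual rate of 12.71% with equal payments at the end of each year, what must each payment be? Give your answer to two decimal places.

CHF 12,929.59

PMT = 45800 / ( [1 − (1+0.1271)^(−5)] / 0.1271 ) = 45800 / 3.542262 = 12,929.5913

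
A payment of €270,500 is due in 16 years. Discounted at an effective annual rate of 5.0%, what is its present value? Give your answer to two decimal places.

PV = FV·(1+i)^(−n) = 270,500 × 0.458112 = 123,919.1667

€123,919.17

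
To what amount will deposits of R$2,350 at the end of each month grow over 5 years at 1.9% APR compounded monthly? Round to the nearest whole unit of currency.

R$147,792

With 12 periods per year: i = 0.00158333, n = 60.
FV = 2350 × [(1+0.00158333)^60 − 1] / 0.00158333 = 2350 × 62.890258 = 147,792.1064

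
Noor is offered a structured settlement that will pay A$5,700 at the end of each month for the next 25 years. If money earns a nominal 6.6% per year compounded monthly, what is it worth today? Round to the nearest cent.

A$836,428.24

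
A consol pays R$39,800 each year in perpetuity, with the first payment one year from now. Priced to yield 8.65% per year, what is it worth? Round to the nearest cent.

R$460,115.61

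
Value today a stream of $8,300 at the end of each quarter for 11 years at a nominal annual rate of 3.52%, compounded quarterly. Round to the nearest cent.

i = 0.0352/4 = 0.0088 per quarter; n = 11·4 = 44.
PV = PMT · [1 − (1+i)^(−n)] / i = 8300 · 36.351563 = 301,717.9729

$301,717.97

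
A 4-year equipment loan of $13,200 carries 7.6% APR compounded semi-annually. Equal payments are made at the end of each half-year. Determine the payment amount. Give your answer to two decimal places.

i = 0.076/2 = 0.038 per half-year; n = 4·2 = 8.
PMT = 13200 / ( [1 − (1+0.038)^(−8)] / 0.038 ) = 13200 / 6.788697 = 1,944.4084

$1,944.41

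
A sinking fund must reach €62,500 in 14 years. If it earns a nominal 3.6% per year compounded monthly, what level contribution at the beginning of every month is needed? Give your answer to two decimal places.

€285.80

i = 0.036/12 = 0.003 per month; n = 14·12 = 168.
FV-annuity factor × (1+i) = 218.681048; PMT = 62500 / 218.681048 = 285.8044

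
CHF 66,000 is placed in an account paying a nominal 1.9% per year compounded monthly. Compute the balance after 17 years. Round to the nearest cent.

CHF 91,140.23

Periodic rate i = 0.019/12 = 0.00158333; n = 17 × 12 = 204 periods.
FV = 66,000 × (1 + 0.00158333)^204 = 91,140.2294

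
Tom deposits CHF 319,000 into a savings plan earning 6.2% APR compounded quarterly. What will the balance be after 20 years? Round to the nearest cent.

With 4 periods per year: i = 0.0155, n = 80.
319,000 × (1+0.0155)^80 = 319,000 × 3.422900 = 1,091,905.1197

CHF 1,091,905.12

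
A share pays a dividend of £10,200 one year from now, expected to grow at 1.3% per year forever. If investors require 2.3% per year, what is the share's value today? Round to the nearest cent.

£1,020,000.00

PV = D₁/(r − g) = 10200/(0.023 − 0.013) = 1,020,000.0000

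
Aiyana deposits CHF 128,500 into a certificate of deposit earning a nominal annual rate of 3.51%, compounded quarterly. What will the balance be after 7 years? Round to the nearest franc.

i = 0.0351/4 = 0.008775 per quarter; n = 7·4 = 28.
FV = PV·(1+i)^n = 128,500 × 1.277146 = 164,113.3193

CHF 164,113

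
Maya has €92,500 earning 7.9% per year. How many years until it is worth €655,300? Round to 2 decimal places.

25.75 years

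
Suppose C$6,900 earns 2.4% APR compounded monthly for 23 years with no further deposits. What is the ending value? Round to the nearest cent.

C$11,976.78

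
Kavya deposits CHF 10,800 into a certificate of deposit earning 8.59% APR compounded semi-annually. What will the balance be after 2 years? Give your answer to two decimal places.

CHF 12,778.44

Periodic rate i = 0.0859/2 = 0.04295; n = 2 × 2 = 4 periods.
10,800 × (1+0.04295)^4 = 10,800 × 1.183189 = 12,778.4362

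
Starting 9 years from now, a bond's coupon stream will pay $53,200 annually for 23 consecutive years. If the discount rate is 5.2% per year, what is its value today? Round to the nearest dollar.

Value one period before first payment (t=8): 53200 × [1 − (1+0.052)^(−23)] / 0.052 = 53200 × 13.237902 = 704,256.3979
Discount back 8 years: 704,256.3979 × (1+0.052)^(−8) = 704,256.3979 × 0.666613 = 469,466.7973

$469,467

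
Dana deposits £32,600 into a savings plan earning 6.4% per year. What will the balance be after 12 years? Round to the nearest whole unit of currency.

FV = 32,600 × (1 + 0.064)^12 = 68,630.4957

£68,630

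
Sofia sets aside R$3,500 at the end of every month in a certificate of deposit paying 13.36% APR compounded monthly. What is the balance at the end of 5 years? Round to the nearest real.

With 12 periods per year: i = 0.0111333, n = 60.
FV = PMT · [(1+i)^n − 1] / i = 3500 · 84.713805 = 296,498.3171

R$296,498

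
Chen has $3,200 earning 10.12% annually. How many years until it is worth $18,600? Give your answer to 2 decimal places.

n = ln(18600/3200) / ln(1+0.1012) = ln(5.81250) / 0.096400 = 18.2573 years

18.26 years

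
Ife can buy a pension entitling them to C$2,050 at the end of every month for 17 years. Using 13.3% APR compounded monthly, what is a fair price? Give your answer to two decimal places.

C$165,439.46

Periodic rate i = 0.133/12 = 0.0110833; n = 17 × 12 = 204 periods.
Annuity factor a(204|0.0110833) = 80.702176; PV = 2050 × 80.702176 = 165,439.4602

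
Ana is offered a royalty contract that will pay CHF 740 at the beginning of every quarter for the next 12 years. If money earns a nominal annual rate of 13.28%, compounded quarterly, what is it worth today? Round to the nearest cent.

Periodic rate i = 0.1328/4 = 0.0332; n = 12 × 4 = 48 periods.
PV = PMT · [1 − (1+i)^(−n)] / i × (1+i) = 740 · 24.631221 = 18,227.1036
(Beginning-of-period payments → annuity-due factor ×(1+i).)

CHF 18,227.10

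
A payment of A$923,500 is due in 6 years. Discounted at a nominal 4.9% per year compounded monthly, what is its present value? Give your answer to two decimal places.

Periodic rate i = 0.049/12 = 0.00408333; n = 6 × 12 = 72 periods.
PV = 923,500 / (1 + 0.00408333)^72 = 923,500 / 1.340981 = 688,674.9718

A$688,674.97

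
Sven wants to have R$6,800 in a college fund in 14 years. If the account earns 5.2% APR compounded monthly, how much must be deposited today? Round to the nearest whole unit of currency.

R$3,289

With 12 periods per year: i = 0.00433333, n = 168.
Discount factor = (1+0.00433333)^(−168) = 0.483634; PV = 6,800 × 0.483634 = 3,288.7100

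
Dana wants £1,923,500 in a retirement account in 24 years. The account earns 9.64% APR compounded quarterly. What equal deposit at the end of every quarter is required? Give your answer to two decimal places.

£5,245.65

i = 0.0964/4 = 0.0241 per quarter; n = 24·4 = 96.
FV-annuity factor = 366.684707; PMT = 1.9235e+06 / 366.684707 = 5,245.6510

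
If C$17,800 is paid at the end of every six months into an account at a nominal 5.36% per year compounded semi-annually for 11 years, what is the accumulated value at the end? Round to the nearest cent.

C$524,252.32

Periodic rate i = 0.0536/2 = 0.0268; n = 11 × 2 = 22 periods.
FV = 17800 × [(1+0.0268)^22 − 1] / 0.0268 = 17800 × 29.452378 = 524,252.3238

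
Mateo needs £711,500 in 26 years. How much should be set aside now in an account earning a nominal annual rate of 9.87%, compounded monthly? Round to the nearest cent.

£55,239.12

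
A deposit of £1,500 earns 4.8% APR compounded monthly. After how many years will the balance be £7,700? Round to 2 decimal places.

34.15 years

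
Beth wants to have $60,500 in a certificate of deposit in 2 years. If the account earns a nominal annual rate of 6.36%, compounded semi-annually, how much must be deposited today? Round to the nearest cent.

With 2 periods per year: i = 0.0318, n = 4.
PV = FV·(1+i)^(−n) = 60,500 × 0.882303 = 53,379.3499

$53,379.35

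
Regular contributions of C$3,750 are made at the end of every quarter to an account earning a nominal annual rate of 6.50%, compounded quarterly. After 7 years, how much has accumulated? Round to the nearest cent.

Periodic rate i = 0.065/4 = 0.01625; n = 7 × 4 = 28 periods.
FV = PMT · [(1+i)^n − 1] / i = 3750 · 35.102730 = 131,635.2372

C$131,635.24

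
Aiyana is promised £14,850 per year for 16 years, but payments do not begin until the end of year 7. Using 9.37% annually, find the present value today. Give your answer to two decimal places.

£70,505.59

Value one period before first payment (t=6): 14850 × [1 − (1+0.0937)^(−16)] / 0.0937 = 14850 × 8.126179 = 120,673.7597
PV₀ = 120,673.7597 / (1+0.0937)^6 = 120,673.7597 / 1.711549 = 70,505.5932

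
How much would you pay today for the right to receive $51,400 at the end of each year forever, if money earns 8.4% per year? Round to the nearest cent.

PV = PMT / i = 51400 / 0.084 = 611,904.7619

$611,904.76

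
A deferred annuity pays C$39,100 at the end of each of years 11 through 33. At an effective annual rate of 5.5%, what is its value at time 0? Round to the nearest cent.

C$294,714.04

PV at t=10 (ordinary 23-year annuity): 39100 × a(23|0.055) = 39100 × 12.875042 = 503,414.1576
Discount back 10 years: 503,414.1576 × (1+0.055)^(−10) = 503,414.1576 × 0.585431 = 294,714.0420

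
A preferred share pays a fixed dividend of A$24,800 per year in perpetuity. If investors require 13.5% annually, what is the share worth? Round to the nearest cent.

PV = PMT / i = 24800 / 0.135 = 183,703.7037

A$183,703.70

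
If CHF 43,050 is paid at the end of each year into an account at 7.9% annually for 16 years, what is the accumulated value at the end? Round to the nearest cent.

FV = 43050 × [(1+0.079)^16 − 1] / 0.079 = 43050 × 30.070112 = 1,294,518.3403

CHF 1,294,518.34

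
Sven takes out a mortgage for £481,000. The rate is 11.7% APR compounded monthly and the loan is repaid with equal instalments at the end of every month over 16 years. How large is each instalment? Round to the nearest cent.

i = 0.117/12 = 0.00975 per month; n = 16·12 = 192.
Annuity-PV factor = 86.644438; PMT = 481000 / 86.644438 = 5,551.4239

£5,551.42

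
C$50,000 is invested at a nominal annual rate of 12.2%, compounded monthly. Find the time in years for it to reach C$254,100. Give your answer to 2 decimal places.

13.39 years

Periodic rate i = 0.122/12 = 0.0101667.
(1+i)^n = 254100/50000 = 5.08200, so n = ln 5.08200 / ln 1.01017 = 160.7169 months
= 160.7169/12 years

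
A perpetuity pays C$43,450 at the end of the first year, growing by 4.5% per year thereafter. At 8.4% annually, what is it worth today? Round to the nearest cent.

C$1,114,102.56

PV = PMT / (i − g) = 43450 / (0.084 − 0.045) = 43450 / 0.039000 = 1,114,102.5641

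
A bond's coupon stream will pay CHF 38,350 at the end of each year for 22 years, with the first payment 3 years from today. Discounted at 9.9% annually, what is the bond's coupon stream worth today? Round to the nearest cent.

PV at t=2 (ordinary 22-year annuity): 38350 × a(22|0.099) = 38350 × 8.835063 = 338,824.6645
PV₀ = 338,824.6645 / (1+0.099)^2 = 338,824.6645 / 1.207801 = 280,530.2070

CHF 280,530.21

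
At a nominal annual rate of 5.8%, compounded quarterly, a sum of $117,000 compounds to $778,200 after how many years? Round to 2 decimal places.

32.91 years

Periodic rate i = 0.058/4 = 0.0145.
(1+i)^n = 778200/117000 = 6.65128, so n = ln 6.65128 / ln 1.0145 = 131.6217 quarters
= 131.6217/4 years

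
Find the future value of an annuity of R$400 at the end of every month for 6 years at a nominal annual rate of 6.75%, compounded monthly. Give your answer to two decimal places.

i = 0.0675/12 = 0.005625 per month; n = 6·12 = 72.
Accumulation factor s(72|0.005625) = 88.462585; FV = 400 × 88.462585 = 35,385.0342

R$35,385.03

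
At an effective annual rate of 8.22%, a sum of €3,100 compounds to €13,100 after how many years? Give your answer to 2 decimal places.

18.24 years

(1+i)^n = 13100/3100 = 4.22581, so n = ln 4.22581 / ln 1.0822 = 18.2441 years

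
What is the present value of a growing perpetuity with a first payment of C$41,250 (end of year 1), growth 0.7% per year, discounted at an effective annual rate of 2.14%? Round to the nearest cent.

C$2,864,583.33

PV = D₁/(r − g) = 41250/(0.0214 − 0.007) = 2,864,583.3333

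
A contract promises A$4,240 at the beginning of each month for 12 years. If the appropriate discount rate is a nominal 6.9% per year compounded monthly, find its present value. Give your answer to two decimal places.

A$416,826.75

i = 0.069/12 = 0.00575 per month; n = 12·12 = 144.
PV = PMT · [1 − (1+i)^(−n)] / i × (1+i) = 4240 · 98.308195 = 416,826.7471
(Beginning-of-period payments → annuity-due factor ×(1+i).)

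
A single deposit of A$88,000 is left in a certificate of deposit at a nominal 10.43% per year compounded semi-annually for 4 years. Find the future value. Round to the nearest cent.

A$132,161.19

i = 0.1043/2 = 0.05215 per half-year; n = 4·2 = 8.
FV = 88,000 × (1 + 0.05215)^8 = 132,161.1924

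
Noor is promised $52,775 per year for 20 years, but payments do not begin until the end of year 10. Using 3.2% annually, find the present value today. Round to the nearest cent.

$580,556.00

PV at t=9 (ordinary 20-year annuity): 52775 × a(20|0.032) = 52775 × 14.606063 = 770,834.9493
PV₀ = 770,834.9493 / (1+0.032)^9 = 770,834.9493 / 1.327753 = 580,556.0050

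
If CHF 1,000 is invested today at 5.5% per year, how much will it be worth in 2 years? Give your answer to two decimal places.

FV = 1,000 × (1 + 0.055)^2 = 1,113.0250

CHF 1,113.02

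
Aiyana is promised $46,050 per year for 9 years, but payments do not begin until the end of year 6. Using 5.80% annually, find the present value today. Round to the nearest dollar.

Value one period before first payment (t=5): 46050 × [1 − (1+0.058)^(−9)] / 0.058 = 46050 × 6.861292 = 315,962.5069
PV₀ = 315,962.5069 / (1+0.058)^5 = 315,962.5069 / 1.325648 = 238,345.6403

$238,346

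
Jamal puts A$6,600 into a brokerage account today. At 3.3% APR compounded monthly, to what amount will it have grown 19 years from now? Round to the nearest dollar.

With 12 periods per year: i = 0.00275, n = 228.
6,600 × (1+0.00275)^228 = 6,600 × 1.870376 = 12,344.4813

A$12,344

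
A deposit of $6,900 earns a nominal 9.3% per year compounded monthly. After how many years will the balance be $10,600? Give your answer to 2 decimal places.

Periodic rate i = 0.093/12 = 0.00775.
n = ln(10600/6900) / ln(1+0.00775) = ln(1.53623) / 0.007720 = 55.6121 months
= 55.6121/12 years

4.63 years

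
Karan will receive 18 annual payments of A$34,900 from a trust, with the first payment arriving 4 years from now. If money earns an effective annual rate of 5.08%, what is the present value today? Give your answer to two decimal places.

A$349,425.24

PV at t=3 (ordinary 18-year annuity): 34900 × a(18|0.0508) = 34900 × 11.616868 = 405,428.6806
Discount back 3 years: 405,428.6806 × (1+0.0508)^(−3) = 405,428.6806 × 0.861866 = 349,425.2428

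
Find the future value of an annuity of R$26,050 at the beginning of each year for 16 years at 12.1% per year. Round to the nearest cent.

R$1,259,443.29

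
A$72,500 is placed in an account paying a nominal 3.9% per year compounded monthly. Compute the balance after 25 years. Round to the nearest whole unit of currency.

i = 0.039/12 = 0.00325 per month; n = 25·12 = 300.
FV = 72,500 × (1 + 0.00325)^300 = 191,905.9890

A$191,906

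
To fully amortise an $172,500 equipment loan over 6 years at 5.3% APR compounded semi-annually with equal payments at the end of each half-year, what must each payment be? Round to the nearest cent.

Periodic rate i = 0.053/2 = 0.0265; n = 6 × 2 = 12 periods.
Annuity-PV factor = 10.165220; PMT = 172500 / 10.165220 = 16,969.6285

$16,969.63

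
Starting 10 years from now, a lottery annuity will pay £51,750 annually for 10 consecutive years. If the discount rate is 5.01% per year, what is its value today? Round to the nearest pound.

£257,240

Value one period before first payment (t=9): 51750 × [1 − (1+0.0501)^(−10)] / 0.0501 = 51750 × 7.717986 = 399,405.7972
PV₀ = 399,405.7972 / (1+0.0501)^9 = 399,405.7972 / 1.552658 = 257,239.9626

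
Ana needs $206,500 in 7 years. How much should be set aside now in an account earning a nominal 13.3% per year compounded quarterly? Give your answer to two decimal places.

With 4 periods per year: i = 0.03325, n = 28.
PV = FV·(1+i)^(−n) = 206,500 × 0.400174 = 82,635.8437

$82,635.84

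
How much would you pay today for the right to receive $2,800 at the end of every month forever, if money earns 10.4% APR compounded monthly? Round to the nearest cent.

$323,076.92

Periodic rate i = 0.104/12 = 0.00866667.
PV = C/r = 2800/0.00866667 = 323,076.9231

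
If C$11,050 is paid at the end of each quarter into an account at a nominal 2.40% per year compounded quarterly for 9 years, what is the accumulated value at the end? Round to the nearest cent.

With 4 periods per year: i = 0.006, n = 36.
Accumulation factor s(36|0.006) = 40.050268; FV = 11050 × 40.050268 = 442,555.4570

C$442,555.46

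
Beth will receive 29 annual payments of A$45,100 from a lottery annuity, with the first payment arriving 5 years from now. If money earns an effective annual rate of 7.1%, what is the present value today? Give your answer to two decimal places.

Value one period before first payment (t=4): 45100 × [1 − (1+0.071)^(−29)] / 0.071 = 45100 × 12.157661 = 548,310.5147
Discount back 4 years: 548,310.5147 × (1+0.071)^(−4) = 548,310.5147 × 0.760050 = 416,743.3619

A$416,743.36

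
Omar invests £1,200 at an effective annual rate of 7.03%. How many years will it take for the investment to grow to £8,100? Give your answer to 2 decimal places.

28.11 years

n = ln(8100/1200) / ln(1+0.0703) = ln(6.75000) / 0.067939 = 28.1067 years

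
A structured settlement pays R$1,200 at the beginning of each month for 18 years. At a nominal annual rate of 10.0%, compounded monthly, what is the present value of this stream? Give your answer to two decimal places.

R$121,018.92

Periodic rate i = 0.1/12 = 0.00833333; n = 18 × 12 = 216 periods.
Annuity factor a(216|0.00833333) × (1+i) = 100.849096; PV = 1200 × 100.849096 = 121,018.9155
Payments are at the start of each period, so multiply by (1+i).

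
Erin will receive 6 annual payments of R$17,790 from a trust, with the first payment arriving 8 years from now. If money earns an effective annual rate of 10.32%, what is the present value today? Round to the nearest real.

R$38,597

Value one period before first payment (t=7): 17790 × [1 − (1+0.1032)^(−6)] / 0.1032 = 17790 × 4.314721 = 76,758.8787
Discount back 7 years: 76,758.8787 × (1+0.1032)^(−7) = 76,758.8787 × 0.502829 = 38,596.5823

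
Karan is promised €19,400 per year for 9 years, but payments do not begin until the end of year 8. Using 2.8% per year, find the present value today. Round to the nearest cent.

PV at t=7 (ordinary 9-year annuity): 19400 × a(9|0.028) = 19400 × 7.859236 = 152,469.1799
PV₀ = 152,469.1799 / (1+0.028)^7 = 152,469.1799 / 1.213254 = 125,669.6084

€125,669.61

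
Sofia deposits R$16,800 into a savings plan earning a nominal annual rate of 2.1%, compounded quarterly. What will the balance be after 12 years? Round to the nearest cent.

R$21,600.57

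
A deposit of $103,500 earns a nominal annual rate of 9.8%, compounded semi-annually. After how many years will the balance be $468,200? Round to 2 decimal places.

15.78 years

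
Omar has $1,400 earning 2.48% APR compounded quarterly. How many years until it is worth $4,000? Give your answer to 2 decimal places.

Periodic rate i = 0.0248/4 = 0.0062.
n = ln(4000/1400) / ln(1+0.0062) = ln(2.85714) / 0.006181 = 169.8505 quarters
= 169.8505/4 years

42.46 years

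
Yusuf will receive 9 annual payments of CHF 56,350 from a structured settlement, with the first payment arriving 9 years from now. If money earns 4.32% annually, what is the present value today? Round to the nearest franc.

CHF 294,404

PV at t=8 (ordinary 9-year annuity): 56350 × a(9|0.0432) = 56350 × 7.328091 = 412,937.9285
PV₀ = 412,937.9285 / (1+0.0432)^8 = 412,937.9285 / 1.402622 = 294,404.2992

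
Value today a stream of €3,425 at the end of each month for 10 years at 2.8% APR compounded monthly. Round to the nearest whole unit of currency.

€358,113

With 12 periods per year: i = 0.00233333, n = 120.
Annuity factor a(120|0.00233333) = 104.558448; PV = 3425 × 104.558448 = 358,112.6849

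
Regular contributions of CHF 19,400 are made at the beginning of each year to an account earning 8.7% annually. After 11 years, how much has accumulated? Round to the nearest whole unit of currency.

FV = 19400 × [(1+0.087)^11 − 1] / 0.087 × (1+i) = 19400 × 18.783481 = 364,399.5262
(Beginning-of-period payments → annuity-due factor ×(1+i).)

CHF 364,400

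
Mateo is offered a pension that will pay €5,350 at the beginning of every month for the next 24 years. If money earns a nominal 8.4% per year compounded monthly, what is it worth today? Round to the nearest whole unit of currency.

€666,408

i = 0.084/12 = 0.007 per month; n = 24·12 = 288.
Annuity factor a(288|0.007) × (1+i) = 124.562182; PV = 5350 × 124.562182 = 666,407.6715
(Beginning-of-period payments → annuity-due factor ×(1+i).)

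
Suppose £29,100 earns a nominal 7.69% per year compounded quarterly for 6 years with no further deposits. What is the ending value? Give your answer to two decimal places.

£45,959.43

With 4 periods per year: i = 0.019225, n = 24.
FV = 29,100 × (1 + 0.019225)^24 = 45,959.4278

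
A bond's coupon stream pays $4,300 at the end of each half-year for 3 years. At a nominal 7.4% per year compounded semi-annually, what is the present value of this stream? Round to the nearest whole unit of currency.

With 2 periods per year: i = 0.037, n = 6.
PV = PMT · [1 − (1+i)^(−n)] / i = 4300 · 5.293724 = 22,763.0127

$22,763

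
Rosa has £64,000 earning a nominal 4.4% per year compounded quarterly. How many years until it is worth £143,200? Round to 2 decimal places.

18.40 years

Periodic rate i = 0.044/4 = 0.011.
n = ln(143200/64000) / ln(1+0.011) = ln(2.23750) / 0.010940 = 73.6164 quarters
= 73.6164/4 years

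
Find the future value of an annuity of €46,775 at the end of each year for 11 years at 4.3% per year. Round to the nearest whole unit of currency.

€640,723

FV = PMT · [(1+i)^n − 1] / i = 46775 · 13.697972 = 640,722.6331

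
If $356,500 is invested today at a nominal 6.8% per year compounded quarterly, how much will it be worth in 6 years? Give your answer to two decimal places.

$534,271.99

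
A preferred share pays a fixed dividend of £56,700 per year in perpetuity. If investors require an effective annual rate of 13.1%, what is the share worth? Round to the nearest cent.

£432,824.43

PV = C/r = 56700/0.131 = 432,824.4275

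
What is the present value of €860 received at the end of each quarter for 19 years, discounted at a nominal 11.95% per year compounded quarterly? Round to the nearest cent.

€25,713.58

With 4 periods per year: i = 0.029875, n = 76.
Annuity factor a(76|0.029875) = 29.899508; PV = 860 × 29.899508 = 25,713.5771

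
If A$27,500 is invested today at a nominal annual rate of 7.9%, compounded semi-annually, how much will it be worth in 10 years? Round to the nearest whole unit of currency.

A$59,679

i = 0.079/2 = 0.0395 per half-year; n = 10·2 = 20.
FV = 27,500 × (1 + 0.0395)^20 = 59,679.1415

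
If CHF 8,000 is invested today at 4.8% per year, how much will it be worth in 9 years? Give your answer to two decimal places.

FV = 8,000 × (1 + 0.048)^9 = 12,199.4859

CHF 12,199.49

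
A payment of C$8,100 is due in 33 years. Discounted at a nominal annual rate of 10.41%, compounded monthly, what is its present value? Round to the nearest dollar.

C$265

Periodic rate i = 0.1041/12 = 0.008675; n = 33 × 12 = 396 periods.
Discount factor = (1+0.008675)^(−396) = 0.032697; PV = 8,100 × 0.032697 = 264.8422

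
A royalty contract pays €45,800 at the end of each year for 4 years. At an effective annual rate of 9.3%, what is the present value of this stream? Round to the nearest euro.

PV = PMT · [1 − (1+i)^(−n)] / i = 45800 · 3.218501 = 147,407.3470

€147,407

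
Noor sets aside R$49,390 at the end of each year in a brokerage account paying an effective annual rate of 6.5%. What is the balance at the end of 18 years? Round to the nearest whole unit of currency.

FV = PMT · [(1+i)^n − 1] / i = 49390 · 32.410067 = 1,600,733.2277

R$1,600,733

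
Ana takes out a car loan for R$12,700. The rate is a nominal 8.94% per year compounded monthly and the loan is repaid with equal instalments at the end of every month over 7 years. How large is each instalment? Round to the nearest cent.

Periodic rate i = 0.0894/12 = 0.00745; n = 7 × 12 = 84 periods.
Annuity-PV factor = 62.271755; PMT = 12700 / 62.271755 = 203.9448

R$203.94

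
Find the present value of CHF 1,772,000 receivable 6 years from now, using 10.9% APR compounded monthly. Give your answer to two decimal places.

CHF 924,096.51

With 12 periods per year: i = 0.00908333, n = 72.
Discount factor = (1+0.00908333)^(−72) = 0.521499; PV = 1,772,000 × 0.521499 = 924,096.5119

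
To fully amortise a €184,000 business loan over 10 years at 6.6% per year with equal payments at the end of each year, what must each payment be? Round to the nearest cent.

Annuity-PV factor = 7.155308; PMT = 184000 / 7.155308 = 25,715.1741

€25,715.17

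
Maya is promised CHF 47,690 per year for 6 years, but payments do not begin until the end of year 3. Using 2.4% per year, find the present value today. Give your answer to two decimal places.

Value one period before first payment (t=2): 47690 × [1 − (1+0.024)^(−6)] / 0.024 = 47690 × 5.526594 = 263,563.2798
PV₀ = 263,563.2798 / (1+0.024)^2 = 263,563.2798 / 1.048576 = 251,353.5307

CHF 251,353.53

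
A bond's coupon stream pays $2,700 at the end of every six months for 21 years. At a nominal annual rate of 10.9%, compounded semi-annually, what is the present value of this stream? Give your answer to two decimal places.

i = 0.109/2 = 0.0545 per half-year; n = 21·2 = 42.
Annuity factor a(42|0.0545) = 16.373261; PV = 2700 × 16.373261 = 44,207.8037

$44,207.80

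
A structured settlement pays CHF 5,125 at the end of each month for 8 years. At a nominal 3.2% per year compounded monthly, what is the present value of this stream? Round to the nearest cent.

CHF 433,563.88

Periodic rate i = 0.032/12 = 0.00266667; n = 8 × 12 = 96 periods.
PV = PMT · [1 − (1+i)^(−n)] / i = 5125 · 84.597830 = 433,563.8812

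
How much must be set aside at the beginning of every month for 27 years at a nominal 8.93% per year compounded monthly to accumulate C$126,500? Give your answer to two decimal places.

i = 0.0893/12 = 0.00744167 per month; n = 27·12 = 324.
PMT = 126500 / ( [(1+0.00744167)^324 − 1] / 0.00744167 × (1+i) ) = 126500 / 1360.168813 = 93.0032

C$93.00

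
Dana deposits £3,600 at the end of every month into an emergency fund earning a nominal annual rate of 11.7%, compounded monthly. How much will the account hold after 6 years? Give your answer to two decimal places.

Periodic rate i = 0.117/12 = 0.00975; n = 6 × 12 = 72 periods.
Accumulation factor s(72|0.00975) = 103.685650; FV = 3600 × 103.685650 = 373,268.3412

£373,268.34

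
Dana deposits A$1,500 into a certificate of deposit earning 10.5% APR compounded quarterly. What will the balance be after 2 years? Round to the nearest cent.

A$1,845.51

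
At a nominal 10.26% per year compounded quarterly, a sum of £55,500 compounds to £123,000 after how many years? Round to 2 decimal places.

7.86 years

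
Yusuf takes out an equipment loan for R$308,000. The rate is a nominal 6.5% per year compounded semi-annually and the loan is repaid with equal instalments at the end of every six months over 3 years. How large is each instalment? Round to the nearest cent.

R$57,328.03

With 2 periods per year: i = 0.0325, n = 6.
Annuity-PV factor = 5.372590; PMT = 308000 / 5.372590 = 57,328.0305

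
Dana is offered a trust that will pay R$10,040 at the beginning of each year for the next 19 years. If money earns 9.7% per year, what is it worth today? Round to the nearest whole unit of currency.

R$93,991

PV = PMT · [1 − (1+i)^(−n)] / i × (1+i) = 10040 · 9.361637 = 93,990.8363
Payments are at the start of each period, so multiply by (1+i).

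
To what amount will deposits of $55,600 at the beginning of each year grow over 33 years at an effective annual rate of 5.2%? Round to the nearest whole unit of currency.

Accumulation factor s(33|0.052) × (1+i) = 87.547650; FV = 55600 × 87.547650 = 4,867,649.3481
(annuity-due: payments at period start, so ×(1+i).)

$4,867,649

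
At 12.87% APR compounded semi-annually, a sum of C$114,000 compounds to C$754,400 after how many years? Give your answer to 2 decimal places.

15.15 years

Periodic rate i = 0.1287/2 = 0.06435.
(1+i)^n = 754400/114000 = 6.61754, so n = ln 6.61754 / ln 1.06435 = 30.3014 half-years
= 30.3014/2 years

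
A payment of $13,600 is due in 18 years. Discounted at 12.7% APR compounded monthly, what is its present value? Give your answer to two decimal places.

With 12 periods per year: i = 0.0105833, n = 216.
PV = FV·(1+i)^(−n) = 13,600 × 0.102901 = 1,399.4536

$1,399.45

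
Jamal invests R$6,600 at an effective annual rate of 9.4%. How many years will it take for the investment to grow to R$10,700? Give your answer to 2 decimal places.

5.38 years

n = ln(10700/6600) / ln(1+0.094) = ln(1.62121) / 0.089841 = 5.3781 years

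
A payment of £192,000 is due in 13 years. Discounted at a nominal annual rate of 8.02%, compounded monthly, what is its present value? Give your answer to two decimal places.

£67,922.27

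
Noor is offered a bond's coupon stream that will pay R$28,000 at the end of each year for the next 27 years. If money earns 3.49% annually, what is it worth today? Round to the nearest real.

R$484,549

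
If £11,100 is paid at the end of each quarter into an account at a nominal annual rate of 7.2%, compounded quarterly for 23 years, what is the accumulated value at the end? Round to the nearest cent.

i = 0.072/4 = 0.018 per quarter; n = 23·4 = 92.
FV = PMT · [(1+i)^n − 1] / i = 11100 · 231.207415 = 2,566,402.3095

£2,566,402.31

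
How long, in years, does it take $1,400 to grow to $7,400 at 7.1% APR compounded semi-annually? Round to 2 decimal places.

Periodic rate i = 0.071/2 = 0.0355.
n = ln(7400/1400) / ln(1+0.0355) = ln(5.28571) / 0.034884 = 47.7293 half-years
= 47.7293/2 years

23.86 years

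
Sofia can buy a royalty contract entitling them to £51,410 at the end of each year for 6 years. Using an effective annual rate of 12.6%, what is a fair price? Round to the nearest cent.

£207,823.87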